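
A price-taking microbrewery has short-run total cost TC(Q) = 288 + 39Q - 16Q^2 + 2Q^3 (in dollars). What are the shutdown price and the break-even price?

Shutdown price = $7; break-even price = $63

AVC = 39 - 16Q + 2Q^2; minimized at Q = 4, giving min AVC = $7. That is the shutdown price.
ATC = 288/Q + 39 - 16Q + 2Q^2. Setting dATC/dQ = −288/Q^2 − 16 + 4Q = 0 gives Q = 6 (since 4·6^3 − 16·6^2 = 288).
min ATC = 288/6 + 39 − 16·6 + 2·6^2 = $63. That is the break-even price.
For $7 ≤ P < $63 the firm produces at a loss; below $7 it shuts down.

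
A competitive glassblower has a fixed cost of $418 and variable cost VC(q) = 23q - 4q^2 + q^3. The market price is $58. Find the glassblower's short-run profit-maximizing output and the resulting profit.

Profit = -$268 at q = 5

AVC = 23 - 4q + q^2 has its minimum $19 at q = 2; price $58 clears that bar, so the firm operates.
With MC = 23 - 8q + 3q^2, P = MC on the upward-sloping part at q* = 5.
TR = 58·5 = 290. TC = 418 + 140 = 558. Profit = 290 − 558 = -$268.
That loss of $268 beats the $418 the firm would lose by shutting down; producing recovers $150 of fixed cost.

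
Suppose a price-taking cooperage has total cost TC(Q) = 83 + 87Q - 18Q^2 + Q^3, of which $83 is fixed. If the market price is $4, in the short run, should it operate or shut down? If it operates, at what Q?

From TC, MC = TC'(Q) = 87 - 36Q + 3Q^2 and AVC = VC/Q = 87 - 18Q + Q^2.
The AVC parabola has its vertex at Q = 18/2 = 9, where AVC = 87 - 18·9 + 9^2 = $6.
With P < min AVC ($4 < $6), every unit sold adds to the loss.
Best response: produce nothing and absorb the $83 fixed cost.

Shut down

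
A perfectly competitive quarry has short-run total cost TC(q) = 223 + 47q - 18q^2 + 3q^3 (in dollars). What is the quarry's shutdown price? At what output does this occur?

The shutdown price is the minimum of AVC. VC = 47q - 18q^2 + 3q^3, so AVC = 47 - 18q + 3q^2.
dAVC/dq = -18 + 6q = 0 gives q = 3. min AVC = 47 - 18·3 + 3·3^2 = 20.
For P < $20 the firm produces nothing.

$20 per unit, at q = 3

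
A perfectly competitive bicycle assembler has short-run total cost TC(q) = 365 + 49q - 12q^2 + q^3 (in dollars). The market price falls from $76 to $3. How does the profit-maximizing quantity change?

AVC = 49 - 12q + q^2, minimized at q = 6 where min AVC = $13. MC = 49 - 24q + 3q^2.
With P = $76 above the shutdown price, P = MC gives q = 9.
At P = $3 < min AVC = $13, price no longer covers variable cost at any output, so the firm shuts down: q = 0.

Output falls from 9 to 0 (the firm shuts down)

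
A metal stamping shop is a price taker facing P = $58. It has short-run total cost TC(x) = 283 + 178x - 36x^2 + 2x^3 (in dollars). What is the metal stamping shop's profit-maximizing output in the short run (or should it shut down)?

Produce at x = 10

From TC, MC = TC'(x) = 178 - 72x + 6x^2 and AVC = VC/x = 178 - 36x + 2x^2.
AVC is minimized where dAVC/dx = -36 + 4x = 0, at x = 9; min AVC = 178 - 36·9 + 2·9^2 = $16.
Because $58 ≥ $16, revenue can cover variable cost; the firm operates.
P = MC gives 120 - 72x + 6x^2 = 0, with roots 2 and 10. Take the larger (rising MC): x* = 10.
Check: AVC at x = 10 is $18 ≤ P, so revenue covers variable cost.
Profit = P·x − TC = 58·10 − 463 = $117.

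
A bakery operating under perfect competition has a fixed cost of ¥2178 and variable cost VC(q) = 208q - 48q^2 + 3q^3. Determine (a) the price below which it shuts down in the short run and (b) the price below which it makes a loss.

Shutdown price = ¥16; break-even price = ¥241

AVC = 208 - 48q + 3q^2; minimized at q = 8, giving min AVC = ¥16. That is the shutdown price.
ATC = 2178/q + 208 - 48q + 3q^2. Setting dATC/dq = −2178/q^2 − 48 + 6q = 0 gives q = 11 (since 6·11^3 − 48·11^2 = 2178).
min ATC = 2178/11 + 208 − 48·11 + 3·11^2 = ¥241. That is the break-even price.
Between these two prices the firm operates at a loss; above ¥241 it earns a profit.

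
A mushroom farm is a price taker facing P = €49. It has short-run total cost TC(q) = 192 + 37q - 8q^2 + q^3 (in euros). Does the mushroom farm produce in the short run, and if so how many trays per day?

Strip out fixed cost: VC = 37q - 8q^2 + q^3. Then AVC = 37 - 8q + q^2 and MC = 37 - 16q + 3q^2.
AVC hits its minimum where MC = AVC, at q = 4, giving min AVC = 37 - 8·4 + 4^2 = €21.
Because €49 ≥ €21, revenue can cover variable cost; the firm operates.
P = MC gives -12 - 16q + 3q^2 = 0, with roots -2/3 and 6. Take the larger (rising MC): q* = 6.
Check: AVC at q = 6 is €25 ≤ P, so revenue covers variable cost.
Profit = P·q − TC = 49·6 − 342 = -€48, a loss, but smaller than the €192 fixed cost the firm would lose by shutting down.

Produce at q = 6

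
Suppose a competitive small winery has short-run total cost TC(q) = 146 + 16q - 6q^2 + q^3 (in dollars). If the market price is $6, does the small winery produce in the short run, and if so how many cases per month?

Variable cost is VC = 16q - 6q^2 + q^3, so AVC = VC/q = 16 - 6q + q^2 and MC = dTC/dq = 16 - 12q + 3q^2.
AVC is minimized where dAVC/dq = -6 + 2q = 0, at q = 3; min AVC = 16 - 6·3 + 3^2 = $7.
Since P = $6 < min AVC = $7, price fails to cover variable cost at any output.
The firm minimizes its loss by shutting down and losing only its fixed cost of $146.

Shut down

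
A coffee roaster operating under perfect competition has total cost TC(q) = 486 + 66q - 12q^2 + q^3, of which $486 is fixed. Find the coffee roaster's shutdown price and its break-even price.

Shutdown price = min AVC. AVC = 66 - 12q + q^2, with vertex at q = 6 and minimum $30.
ATC = 486/q + 66 - 12q + q^2. Setting dATC/dq = −486/q^2 − 12 + 2q = 0 gives q = 9 (since 2·9^3 − 12·9^2 = 486).
min ATC = 486/9 + 66 − 12·9 + 9^2 = $93. That is the break-even price.
Between these two prices the firm operates at a loss; above $93 it earns a profit.

Shutdown price = $30; break-even price = $93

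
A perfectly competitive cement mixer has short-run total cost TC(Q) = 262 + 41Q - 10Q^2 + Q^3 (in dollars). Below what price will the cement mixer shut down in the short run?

$16 per unit

The shutdown price is the minimum of AVC. VC = 41Q - 10Q^2 + Q^3, so AVC = 41 - 10Q + Q^2.
At the minimum of AVC, MC = AVC. MC = 41 - 20Q + 3Q^2; setting MC = AVC gives 2Q^2 - 10Q = 0, so Q = 5. min AVC = 16.
So the shutdown price is $16.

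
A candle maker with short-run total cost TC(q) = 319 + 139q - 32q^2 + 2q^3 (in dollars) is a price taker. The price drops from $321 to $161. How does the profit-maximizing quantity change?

Output falls from 13 to 11

AVC = 139 - 32q + 2q^2, minimized at q = 8 where min AVC = $11. MC = 139 - 64q + 6q^2.
With P = $321 above the shutdown price, P = MC gives q = 13.
At P = $161 ≥ min AVC, set P = MC: q = 11. The firm stays open but cuts output.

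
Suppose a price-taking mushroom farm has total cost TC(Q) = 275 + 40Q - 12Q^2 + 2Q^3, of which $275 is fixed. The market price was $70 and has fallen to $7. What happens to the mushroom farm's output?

MC = 40 - 24Q + 6Q^2; the shutdown threshold is min AVC = $22 (at Q = 3).
At P = $70 ≥ min AVC, set P = MC on the rising branch: Q = 5.
At P = $7 < min AVC = $22, price no longer covers variable cost at any output, so the firm shuts down: Q = 0.

Output falls from 5 to 0 (the firm shuts down)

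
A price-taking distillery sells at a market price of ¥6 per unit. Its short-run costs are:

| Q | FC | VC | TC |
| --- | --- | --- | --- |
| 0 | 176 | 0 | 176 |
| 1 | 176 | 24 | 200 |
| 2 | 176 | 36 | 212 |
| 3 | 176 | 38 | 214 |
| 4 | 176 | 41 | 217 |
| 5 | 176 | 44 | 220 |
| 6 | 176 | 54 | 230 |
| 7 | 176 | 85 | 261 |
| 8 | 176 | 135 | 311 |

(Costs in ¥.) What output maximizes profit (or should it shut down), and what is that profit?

Compute π = P·Q − TC at each output: Q=0: -176; Q=1: -194; Q=2: -200; Q=3: -196; Q=4: -193; Q=5: -190; Q=6: -194; Q=7: -219; Q=8: -263.
Profit is highest at Q = 0. Equivalently, the lowest AVC in the table is 44/5 ≈ ¥8.80 at Q = 5, and P = ¥6 falls below it — price never covers variable cost, so the firm shuts down and loses only its fixed cost.

Q = 0 (shut down); profit = -¥176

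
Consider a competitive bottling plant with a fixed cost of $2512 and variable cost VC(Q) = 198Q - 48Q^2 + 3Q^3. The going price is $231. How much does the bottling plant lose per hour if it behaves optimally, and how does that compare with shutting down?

Profit = -$334 at Q = 11

AVC = 198 - 48Q + 3Q^2; min AVC = $6 at Q = 8. Since P = $231 ≥ min AVC, the firm produces.
MC = 198 - 96Q + 9Q^2. Setting P = MC and taking the root on the rising branch gives Q* = 11.
TR = 231·11 = 2541. TC = 2512 + 363 = 2875. Profit = 2541 − 2875 = -$334.
Shutting down would mean losing the fixed cost of $2512, so operating at a loss of $334 is better by $2178.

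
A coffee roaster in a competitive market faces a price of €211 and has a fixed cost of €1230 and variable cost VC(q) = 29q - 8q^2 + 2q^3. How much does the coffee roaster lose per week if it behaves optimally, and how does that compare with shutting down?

AVC = 29 - 8q + 2q^2; min AVC = €21 at q = 2. Since P = €211 ≥ min AVC, the firm produces.
MC = 29 - 16q + 6q^2. Setting P = MC and taking the root on the rising branch gives q* = 7.
TR = 211·7 = 1477. TC = 1230 + 497 = 1727. Profit = 1477 − 1727 = -€250.
By producing, the firm covers all variable cost plus €980 of fixed cost; shutting down would lose the full €1230.

Profit = -€250 at q = 7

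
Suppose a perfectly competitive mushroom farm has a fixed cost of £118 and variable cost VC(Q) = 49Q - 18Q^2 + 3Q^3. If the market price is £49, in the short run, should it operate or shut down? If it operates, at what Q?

From TC, MC = TC'(Q) = 49 - 36Q + 9Q^2 and AVC = VC/Q = 49 - 18Q + 3Q^2.
AVC hits its minimum where MC = AVC, at Q = 3, giving min AVC = 49 - 18·3 + 3·3^2 = £22.
Since P = £49 ≥ min AVC = £22, price covers variable cost and the firm should produce.
P = MC gives -36Q + 9Q^2 = 0, with roots 0 and 4. Take the larger (rising MC): Q* = 4.
Check: AVC at Q = 4 is £25 ≤ P, so revenue covers variable cost.
Profit = P·Q − TC = 49·4 − 218 = -£22, a loss, but smaller than the £118 fixed cost the firm would lose by shutting down.

Produce at Q = 4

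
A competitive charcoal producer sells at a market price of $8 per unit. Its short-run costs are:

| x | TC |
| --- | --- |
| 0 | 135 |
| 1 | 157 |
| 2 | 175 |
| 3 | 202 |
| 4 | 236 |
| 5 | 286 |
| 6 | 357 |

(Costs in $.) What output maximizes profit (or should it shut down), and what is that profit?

x = 0 (shut down); profit = -$135

Compute π = P·x − TC at each output: x=0: -135; x=1: -149; x=2: -159; x=3: -178; x=4: -204; x=5: -246; x=6: -309.
Profit is highest at x = 0. Equivalently, the lowest AVC in the table is 40/2 ≈ $20 at x = 2, and P = $8 falls below it — price never covers variable cost, so the firm shuts down and loses only its fixed cost.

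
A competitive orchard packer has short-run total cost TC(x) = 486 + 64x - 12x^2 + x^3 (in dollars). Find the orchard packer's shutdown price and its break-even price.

Shutdown price = min AVC. AVC = 64 - 12x + x^2, with vertex at x = 6 and minimum $28.
ATC = 486/x + 64 - 12x + x^2. Setting dATC/dx = −486/x^2 − 12 + 2x = 0 gives x = 9 (since 2·9^3 − 12·9^2 = 486).
min ATC = 486/9 + 64 − 12·9 + 9^2 = $91. That is the break-even price.
Between these two prices the firm operates at a loss; above $91 it earns a profit.

Shutdown price = $28; break-even price = $91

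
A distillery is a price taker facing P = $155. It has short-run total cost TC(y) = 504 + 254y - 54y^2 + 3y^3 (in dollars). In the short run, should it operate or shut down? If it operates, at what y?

Produce at y = 11

From TC, MC = TC'(y) = 254 - 108y + 9y^2 and AVC = VC/y = 254 - 54y + 3y^2.
The AVC parabola has its vertex at y = 54/6 = 9, where AVC = 254 - 54·9 + 3·9^2 = $11.
Because $155 ≥ $11, revenue can cover variable cost; the firm operates.
Set P = MC: 155 = 254 - 108y + 9y^2 → 99 - 108y + 9y^2 = 0. The roots are y = 1 and y = 11; the profit-maximizing output is on the rising part of MC, so y* = 11.
Check: AVC at y = 11 is $23 ≤ P, so revenue covers variable cost.
Profit = P·y − TC = 155·11 − 757 = $948.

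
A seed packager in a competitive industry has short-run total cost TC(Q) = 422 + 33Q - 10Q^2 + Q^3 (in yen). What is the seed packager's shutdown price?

Short-run supply begins at min AVC. From VC = 33Q - 10Q^2 + Q^3, AVC = 33 - 10Q + Q^2.
dAVC/dQ = -10 + 2Q = 0 gives Q = 5. min AVC = 33 - 10·5 + 5^2 = 8.
For P < ¥8 the firm produces nothing.

¥8 per unit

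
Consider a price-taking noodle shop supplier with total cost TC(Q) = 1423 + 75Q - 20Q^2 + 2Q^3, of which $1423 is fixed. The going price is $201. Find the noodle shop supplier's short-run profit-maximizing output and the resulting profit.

Profit = -$127 at Q = 9

AVC = 75 - 20Q + 2Q^2; min AVC = $25 at Q = 5. Since P = $201 ≥ min AVC, the firm produces.
MC = 75 - 40Q + 6Q^2. Setting P = MC and taking the root on the rising branch gives Q* = 9.
TR = 201·9 = 1809. TC = 1423 + 513 = 1936. Profit = 1809 − 1936 = -$127.
That loss of $127 beats the $1423 the firm would lose by shutting down; producing recovers $1296 of fixed cost.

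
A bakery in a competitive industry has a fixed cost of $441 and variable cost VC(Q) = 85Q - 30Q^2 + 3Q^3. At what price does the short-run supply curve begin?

$10 per unit

The shutdown price is the minimum of AVC. VC = 85Q - 30Q^2 + 3Q^3, so AVC = 85 - 30Q + 3Q^2.
At the minimum of AVC, MC = AVC. MC = 85 - 60Q + 9Q^2; setting MC = AVC gives 6Q^2 - 30Q = 0, so Q = 5. min AVC = 10.
For P < $10 the firm produces nothing.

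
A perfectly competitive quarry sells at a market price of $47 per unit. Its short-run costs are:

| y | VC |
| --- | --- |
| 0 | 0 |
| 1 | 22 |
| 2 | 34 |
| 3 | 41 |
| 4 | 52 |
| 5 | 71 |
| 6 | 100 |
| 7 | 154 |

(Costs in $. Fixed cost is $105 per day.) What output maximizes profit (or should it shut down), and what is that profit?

y = 6; profit = $77

Tabulate TR − TC: y=0: -105; y=1: -80; y=2: -45; y=3: -5; y=4: 31; y=5: 59; y=6: 77; y=7: 70.
Profit is maximized at y = 6. AVC there is 100/6 = $16.67 ≤ P, so producing beats shutting down (which would give -$105).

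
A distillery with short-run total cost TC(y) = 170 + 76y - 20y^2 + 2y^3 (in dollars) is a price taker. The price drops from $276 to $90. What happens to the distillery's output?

Output falls from 10 to 7

MC = 76 - 40y + 6y^2; the shutdown threshold is min AVC = $26 (at y = 5).
At P = $276 ≥ min AVC, set P = MC on the rising branch: y = 10.
At P = $90 ≥ min AVC, set P = MC: y = 7. The firm stays open but cuts output.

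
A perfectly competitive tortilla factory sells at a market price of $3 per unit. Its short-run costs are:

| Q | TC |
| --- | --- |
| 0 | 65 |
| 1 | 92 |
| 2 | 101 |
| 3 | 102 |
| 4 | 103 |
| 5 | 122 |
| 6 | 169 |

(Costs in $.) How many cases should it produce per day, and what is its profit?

Q = 0 (shut down); profit = -$65

Compute π = P·Q − TC at each output: Q=0: -65; Q=1: -89; Q=2: -95; Q=3: -93; Q=4: -91; Q=5: -107; Q=6: -151.
Profit is highest at Q = 0. Equivalently, the lowest AVC in the table is 38/4 ≈ $9.50 at Q = 4, and P = $3 falls below it — price never covers variable cost, so the firm shuts down and loses only its fixed cost.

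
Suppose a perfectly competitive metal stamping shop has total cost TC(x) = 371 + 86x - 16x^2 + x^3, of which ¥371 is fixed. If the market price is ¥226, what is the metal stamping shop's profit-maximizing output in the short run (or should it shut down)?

Produce at x = 14

From TC, MC = TC'(x) = 86 - 32x + 3x^2 and AVC = VC/x = 86 - 16x + x^2.
AVC hits its minimum where MC = AVC, at x = 8, giving min AVC = 86 - 16·8 + 8^2 = ¥22.
P = ¥226 exceeds min AVC = ¥22, so the firm stays open.
Set P = MC: 226 = 86 - 32x + 3x^2 → -140 - 32x + 3x^2 = 0. The roots are x = -10/3 and x = 14; the profit-maximizing output is on the rising part of MC, so x* = 14.
Check: AVC at x = 14 is ¥58 ≤ P, so revenue covers variable cost.
Profit = P·x − TC = 226·14 − 1183 = ¥1981.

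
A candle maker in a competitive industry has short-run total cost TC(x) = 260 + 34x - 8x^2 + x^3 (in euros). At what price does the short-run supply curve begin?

€18 per unit

Short-run supply begins at min AVC. From VC = 34x - 8x^2 + x^3, AVC = 34 - 8x + x^2.
At the minimum of AVC, MC = AVC. MC = 34 - 16x + 3x^2; setting MC = AVC gives 2x^2 - 8x = 0, so x = 4. min AVC = 18.
The firm shuts down for any P below €18.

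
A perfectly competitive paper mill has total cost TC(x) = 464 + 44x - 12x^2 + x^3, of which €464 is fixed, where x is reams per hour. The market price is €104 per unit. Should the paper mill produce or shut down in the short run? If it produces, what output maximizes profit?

Strip out fixed cost: VC = 44x - 12x^2 + x^3. Then AVC = 44 - 12x + x^2 and MC = 44 - 24x + 3x^2.
AVC is minimized where dAVC/dx = -12 + 2x = 0, at x = 6; min AVC = 44 - 12·6 + 6^2 = €8.
Because €104 ≥ €8, revenue can cover variable cost; the firm operates.
P = MC gives -60 - 24x + 3x^2 = 0, with roots -2 and 10. Take the larger (rising MC): x* = 10.
Check: AVC at x = 10 is €24 ≤ P, so revenue covers variable cost.
Profit = P·x − TC = 104·10 − 704 = €336.

Produce at x = 10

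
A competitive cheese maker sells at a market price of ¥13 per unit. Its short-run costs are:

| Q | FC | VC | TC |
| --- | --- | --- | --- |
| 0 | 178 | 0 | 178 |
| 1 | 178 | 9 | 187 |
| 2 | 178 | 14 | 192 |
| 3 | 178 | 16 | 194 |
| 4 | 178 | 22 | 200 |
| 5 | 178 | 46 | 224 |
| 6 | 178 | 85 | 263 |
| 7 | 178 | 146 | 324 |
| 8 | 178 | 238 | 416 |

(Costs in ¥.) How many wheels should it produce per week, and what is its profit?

Q = 4; profit = -¥148

Compute π = P·Q − TC at each output: Q=0: -178; Q=1: -174; Q=2: -166; Q=3: -155; Q=4: -148; Q=5: -159; Q=6: -185; Q=7: -233; Q=8: -312.
Profit is maximized at Q = 4. AVC there is 22/4 = ¥5.50 ≤ P, so producing beats shutting down (which would give -¥178).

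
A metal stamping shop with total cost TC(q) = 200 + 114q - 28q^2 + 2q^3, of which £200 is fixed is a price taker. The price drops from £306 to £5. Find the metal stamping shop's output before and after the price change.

Output falls from 12 to 0 (the firm shuts down)

MC = 114 - 56q + 6q^2; the shutdown threshold is min AVC = £16 (at q = 7).
With P = £306 above the shutdown price, P = MC gives q = 12.
At P = £5 < min AVC = £16, price no longer covers variable cost at any output, so the firm shuts down: q = 0.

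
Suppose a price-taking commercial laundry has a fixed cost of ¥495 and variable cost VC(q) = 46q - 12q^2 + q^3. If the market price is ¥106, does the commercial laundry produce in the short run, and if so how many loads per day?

Variable cost is VC = 46q - 12q^2 + q^3, so AVC = VC/q = 46 - 12q + q^2 and MC = dTC/dq = 46 - 24q + 3q^2.
AVC is minimized where dAVC/dq = -12 + 2q = 0, at q = 6; min AVC = 46 - 12·6 + 6^2 = ¥10.
P = ¥106 exceeds min AVC = ¥10, so the firm stays open.
Solving P = MC: -60 - 24q + 3q^2 = 0 ⇒ q = -2 or 10. On the upward-sloping branch, q* = 10.
Check: AVC at q = 10 is ¥26 ≤ P, so revenue covers variable cost.
Profit = P·q − TC = 106·10 − 755 = ¥305.

Produce at q = 10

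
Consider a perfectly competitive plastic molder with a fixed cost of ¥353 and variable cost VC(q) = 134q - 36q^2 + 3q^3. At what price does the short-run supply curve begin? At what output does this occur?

Short-run supply begins at min AVC. From VC = 134q - 36q^2 + 3q^3, AVC = 134 - 36q + 3q^2.
dAVC/dq = -36 + 6q = 0 gives q = 6. min AVC = 134 - 36·6 + 3·6^2 = 26.
For P < ¥26 the firm produces nothing.

¥26 per unit, at q = 6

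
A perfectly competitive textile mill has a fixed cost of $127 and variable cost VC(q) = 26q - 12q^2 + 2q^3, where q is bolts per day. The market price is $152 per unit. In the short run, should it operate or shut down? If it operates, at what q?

Variable cost is VC = 26q - 12q^2 + 2q^3, so AVC = VC/q = 26 - 12q + 2q^2 and MC = dTC/dq = 26 - 24q + 6q^2.
AVC hits its minimum where MC = AVC, at q = 3, giving min AVC = 26 - 12·3 + 2·3^2 = $8.
P = $152 exceeds min AVC = $8, so the firm stays open.
P = MC gives -126 - 24q + 6q^2 = 0, with roots -3 and 7. Take the larger (rising MC): q* = 7.
Check: AVC at q = 7 is $40 ≤ P, so revenue covers variable cost.
Profit = P·q − TC = 152·7 − 407 = $657.

Produce at q = 7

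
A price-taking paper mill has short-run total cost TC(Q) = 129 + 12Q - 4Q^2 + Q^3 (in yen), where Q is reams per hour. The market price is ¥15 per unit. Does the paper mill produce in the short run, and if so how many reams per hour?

Produce at Q = 3

Variable cost is VC = 12Q - 4Q^2 + Q^3, so AVC = VC/Q = 12 - 4Q + Q^2 and MC = dTC/dQ = 12 - 8Q + 3Q^2.
AVC is minimized where dAVC/dQ = -4 + 2Q = 0, at Q = 2; min AVC = 12 - 4·2 + 2^2 = ¥8.
P = ¥15 exceeds min AVC = ¥8, so the firm stays open.
P = MC gives -3 - 8Q + 3Q^2 = 0, with roots -1/3 and 3. Take the larger (rising MC): Q* = 3.
Check: AVC at Q = 3 is ¥9 ≤ P, so revenue covers variable cost.
Profit = P·Q − TC = 15·3 − 156 = -¥111, a loss, but smaller than the ¥129 fixed cost the firm would lose by shutting down.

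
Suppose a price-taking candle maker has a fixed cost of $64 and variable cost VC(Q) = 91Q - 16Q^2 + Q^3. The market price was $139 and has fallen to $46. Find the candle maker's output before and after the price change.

MC = 91 - 32Q + 3Q^2; the shutdown threshold is min AVC = $27 (at Q = 8).
With P = $139 above the shutdown price, P = MC gives Q = 12.
At P = $46 ≥ min AVC, set P = MC: Q = 9. The firm stays open but cuts output.

Output falls from 12 to 9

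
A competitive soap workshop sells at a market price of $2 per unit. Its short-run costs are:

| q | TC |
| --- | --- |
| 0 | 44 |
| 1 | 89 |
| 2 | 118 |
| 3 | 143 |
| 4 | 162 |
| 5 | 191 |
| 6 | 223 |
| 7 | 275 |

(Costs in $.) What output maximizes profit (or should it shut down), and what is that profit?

q = 0 (shut down); profit = -$44

Tabulate TR − TC: q=0: -44; q=1: -87; q=2: -114; q=3: -137; q=4: -154; q=5: -181; q=6: -211; q=7: -261.
Profit is highest at q = 0. Equivalently, the lowest AVC in the table is 147/5 ≈ $29.40 at q = 5, and P = $2 falls below it — price never covers variable cost, so the firm shuts down and loses only its fixed cost.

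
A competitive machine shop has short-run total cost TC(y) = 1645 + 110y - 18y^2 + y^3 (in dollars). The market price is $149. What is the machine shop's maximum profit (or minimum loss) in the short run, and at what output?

Profit = -$293 at y = 13

AVC = 110 - 18y + y^2 has its minimum $29 at y = 9; price $149 clears that bar, so the firm operates.
MC = 110 - 36y + 3y^2. Setting P = MC and taking the root on the rising branch gives y* = 13.
TR = 149·13 = 1937. TC = 1645 + 585 = 2230. Profit = 1937 − 2230 = -$293.
By producing, the firm covers all variable cost plus $1352 of fixed cost; shutting down would lose the full $1645.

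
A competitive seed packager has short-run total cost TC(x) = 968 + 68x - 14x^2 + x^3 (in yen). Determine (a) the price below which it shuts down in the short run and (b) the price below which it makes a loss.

Shutdown price = min AVC. AVC = 68 - 14x + x^2, with vertex at x = 7 and minimum ¥19.
ATC = 968/x + 68 - 14x + x^2. Setting dATC/dx = −968/x^2 − 14 + 2x = 0 gives x = 11 (since 2·11^3 − 14·11^2 = 968).
min ATC = 968/11 + 68 − 14·11 + 11^2 = ¥123. That is the break-even price.
Between these two prices the firm operates at a loss; above ¥123 it earns a profit.

Shutdown price = ¥19; break-even price = ¥123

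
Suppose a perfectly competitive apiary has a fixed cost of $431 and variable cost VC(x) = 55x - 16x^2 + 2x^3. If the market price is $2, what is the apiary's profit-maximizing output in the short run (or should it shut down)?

Variable cost is VC = 55x - 16x^2 + 2x^3, so AVC = VC/x = 55 - 16x + 2x^2 and MC = dTC/dx = 55 - 32x + 6x^2.
AVC hits its minimum where MC = AVC, at x = 4, giving min AVC = 55 - 16·4 + 2·4^2 = $23.
With P < min AVC ($2 < $23), every unit sold adds to the loss.
Best response: produce nothing and absorb the $431 fixed cost.

Shut down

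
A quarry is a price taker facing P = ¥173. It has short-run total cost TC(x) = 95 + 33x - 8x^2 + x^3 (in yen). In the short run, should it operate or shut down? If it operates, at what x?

From TC, MC = TC'(x) = 33 - 16x + 3x^2 and AVC = VC/x = 33 - 8x + x^2.
The AVC parabola has its vertex at x = 8/2 = 4, where AVC = 33 - 8·4 + 4^2 = ¥17.
P = ¥173 exceeds min AVC = ¥17, so the firm stays open.
Solving P = MC: -140 - 16x + 3x^2 = 0 ⇒ x = -14/3 or 10. On the upward-sloping branch, x* = 10.
Check: AVC at x = 10 is ¥53 ≤ P, so revenue covers variable cost.
Profit = P·x − TC = 173·10 − 625 = ¥1105.

Produce at x = 10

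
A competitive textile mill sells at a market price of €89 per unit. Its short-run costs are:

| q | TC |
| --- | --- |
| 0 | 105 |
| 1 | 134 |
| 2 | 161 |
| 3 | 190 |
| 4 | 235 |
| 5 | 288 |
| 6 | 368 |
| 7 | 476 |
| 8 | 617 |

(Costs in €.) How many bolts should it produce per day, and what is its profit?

Tabulate TR − TC: q=0: -105; q=1: -45; q=2: 17; q=3: 77; q=4: 121; q=5: 157; q=6: 166; q=7: 147; q=8: 95.
Profit is maximized at q = 6. AVC there is 263/6 = €43.83 ≤ P, so producing beats shutting down (which would give -€105).

q = 6; profit = €166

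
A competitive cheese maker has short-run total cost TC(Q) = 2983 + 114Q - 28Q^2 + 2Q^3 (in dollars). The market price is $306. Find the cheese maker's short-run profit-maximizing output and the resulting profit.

Profit = -$103 at Q = 12

AVC = 114 - 28Q + 2Q^2; min AVC = $16 at Q = 7. Since P = $306 ≥ min AVC, the firm produces.
With MC = 114 - 56Q + 6Q^2, P = MC on the upward-sloping part at Q* = 12.
TR = 306·12 = 3672. TC = 2983 + 792 = 3775. Profit = 3672 − 3775 = -$103.
Shutting down would mean losing the fixed cost of $2983, so operating at a loss of $103 is better by $2880.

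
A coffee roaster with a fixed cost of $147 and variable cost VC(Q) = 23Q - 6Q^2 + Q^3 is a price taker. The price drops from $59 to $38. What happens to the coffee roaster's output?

Output falls from 6 to 5

AVC = 23 - 6Q + Q^2, minimized at Q = 3 where min AVC = $14. MC = 23 - 12Q + 3Q^2.
At P = $59 ≥ min AVC, set P = MC on the rising branch: Q = 6.
At P = $38 ≥ min AVC, set P = MC: Q = 5. The firm stays open but cuts output.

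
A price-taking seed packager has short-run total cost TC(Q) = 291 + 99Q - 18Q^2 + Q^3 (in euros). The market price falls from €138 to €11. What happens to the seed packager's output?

MC = 99 - 36Q + 3Q^2; the shutdown threshold is min AVC = €18 (at Q = 9).
With P = €138 above the shutdown price, P = MC gives Q = 13.
At P = €11 < min AVC = €18, price no longer covers variable cost at any output, so the firm shuts down: Q = 0.

Output falls from 13 to 0 (the firm shuts down)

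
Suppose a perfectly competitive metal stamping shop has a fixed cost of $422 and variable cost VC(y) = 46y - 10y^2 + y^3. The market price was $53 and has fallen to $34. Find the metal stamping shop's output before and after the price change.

AVC = 46 - 10y + y^2, minimized at y = 5 where min AVC = $21. MC = 46 - 20y + 3y^2.
At P = $53 ≥ min AVC, set P = MC on the rising branch: y = 7.
At P = $34 ≥ min AVC, set P = MC: y = 6. The firm stays open but cuts output.

Output falls from 7 to 6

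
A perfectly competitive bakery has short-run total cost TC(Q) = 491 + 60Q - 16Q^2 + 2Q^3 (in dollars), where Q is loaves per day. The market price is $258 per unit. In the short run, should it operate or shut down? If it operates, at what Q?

Produce at Q = 9

Variable cost is VC = 60Q - 16Q^2 + 2Q^3, so AVC = VC/Q = 60 - 16Q + 2Q^2 and MC = dTC/dQ = 60 - 32Q + 6Q^2.
The AVC parabola has its vertex at Q = 16/4 = 4, where AVC = 60 - 16·4 + 2·4^2 = $28.
Because $258 ≥ $28, revenue can cover variable cost; the firm operates.
P = MC gives -198 - 32Q + 6Q^2 = 0, with roots -11/3 and 9. Take the larger (rising MC): Q* = 9.
Check: AVC at Q = 9 is $78 ≤ P, so revenue covers variable cost.
Profit = P·Q − TC = 258·9 − 1193 = $1129.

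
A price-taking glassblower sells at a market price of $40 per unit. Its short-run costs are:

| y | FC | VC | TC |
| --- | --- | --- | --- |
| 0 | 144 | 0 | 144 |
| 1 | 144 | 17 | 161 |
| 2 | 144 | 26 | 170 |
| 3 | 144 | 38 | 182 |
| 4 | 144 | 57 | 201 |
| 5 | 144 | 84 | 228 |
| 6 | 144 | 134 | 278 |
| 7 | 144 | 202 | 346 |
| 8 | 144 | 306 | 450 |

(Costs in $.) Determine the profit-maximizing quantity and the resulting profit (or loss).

y = 5; profit = -$28

Compute π = P·y − TC at each output: y=0: -144; y=1: -121; y=2: -90; y=3: -62; y=4: -41; y=5: -28; y=6: -38; y=7: -66; y=8: -130.
Profit is maximized at y = 5. AVC there is 84/5 = $16.80 ≤ P, so producing beats shutting down (which would give -$144).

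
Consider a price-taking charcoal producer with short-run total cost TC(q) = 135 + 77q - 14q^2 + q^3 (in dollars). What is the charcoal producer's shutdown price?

$28 per unit

Short-run supply begins at min AVC. From VC = 77q - 14q^2 + q^3, AVC = 77 - 14q + q^2.
dAVC/dq = -14 + 2q = 0 gives q = 7. min AVC = 77 - 14·7 + 7^2 = 28.
The firm shuts down for any P below $28.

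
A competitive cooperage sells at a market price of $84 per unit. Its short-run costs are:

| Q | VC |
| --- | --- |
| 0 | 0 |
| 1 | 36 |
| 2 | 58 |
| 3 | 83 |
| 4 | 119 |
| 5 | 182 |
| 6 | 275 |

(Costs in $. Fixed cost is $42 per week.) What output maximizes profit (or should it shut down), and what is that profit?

Q = 5; profit = $196

Compute π = P·Q − TC at each output: Q=0: -42; Q=1: 6; Q=2: 68; Q=3: 127; Q=4: 175; Q=5: 196; Q=6: 187.
Profit is maximized at Q = 5. AVC there is 182/5 = $36.40 ≤ P, so producing beats shutting down (which would give -$42).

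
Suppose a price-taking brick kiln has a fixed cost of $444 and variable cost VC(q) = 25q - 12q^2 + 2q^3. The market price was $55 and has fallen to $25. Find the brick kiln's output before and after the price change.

AVC = 25 - 12q + 2q^2, minimized at q = 3 where min AVC = $7. MC = 25 - 24q + 6q^2.
With P = $55 above the shutdown price, P = MC gives q = 5.
At P = $25 ≥ min AVC, set P = MC: q = 4. The firm stays open but cuts output.

Output falls from 5 to 4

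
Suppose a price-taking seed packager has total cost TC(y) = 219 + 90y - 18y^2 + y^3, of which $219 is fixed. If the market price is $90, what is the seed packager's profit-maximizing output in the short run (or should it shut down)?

Produce at y = 12

Strip out fixed cost: VC = 90y - 18y^2 + y^3. Then AVC = 90 - 18y + y^2 and MC = 90 - 36y + 3y^2.
The AVC parabola has its vertex at y = 18/2 = 9, where AVC = 90 - 18·9 + 9^2 = $9.
P = $90 exceeds min AVC = $9, so the firm stays open.
Solving P = MC: -36y + 3y^2 = 0 ⇒ y = 0 or 12. On the upward-sloping branch, y* = 12.
Check: AVC at y = 12 is $18 ≤ P, so revenue covers variable cost.
Profit = P·y − TC = 90·12 − 435 = $645.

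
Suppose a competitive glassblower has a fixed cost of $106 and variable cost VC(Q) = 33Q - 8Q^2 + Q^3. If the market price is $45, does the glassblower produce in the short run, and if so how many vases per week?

Produce at Q = 6

From TC, MC = TC'(Q) = 33 - 16Q + 3Q^2 and AVC = VC/Q = 33 - 8Q + Q^2.
AVC hits its minimum where MC = AVC, at Q = 4, giving min AVC = 33 - 8·4 + 4^2 = $17.
P = $45 exceeds min AVC = $17, so the firm stays open.
P = MC gives -12 - 16Q + 3Q^2 = 0, with roots -2/3 and 6. Take the larger (rising MC): Q* = 6.
Check: AVC at Q = 6 is $21 ≤ P, so revenue covers variable cost.
Profit = P·Q − TC = 45·6 − 232 = $38.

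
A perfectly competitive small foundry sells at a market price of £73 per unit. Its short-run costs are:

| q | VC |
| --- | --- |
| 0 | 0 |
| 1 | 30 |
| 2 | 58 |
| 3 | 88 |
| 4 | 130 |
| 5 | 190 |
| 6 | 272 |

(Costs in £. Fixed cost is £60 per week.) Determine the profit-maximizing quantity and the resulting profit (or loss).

Profit at each row (π = 73q − TC): q=0: -60; q=1: -17; q=2: 28; q=3: 71; q=4: 102; q=5: 115; q=6: 106.
Profit is maximized at q = 5. AVC there is 190/5 = £38 ≤ P, so producing beats shutting down (which would give -£60).

q = 5; profit = £115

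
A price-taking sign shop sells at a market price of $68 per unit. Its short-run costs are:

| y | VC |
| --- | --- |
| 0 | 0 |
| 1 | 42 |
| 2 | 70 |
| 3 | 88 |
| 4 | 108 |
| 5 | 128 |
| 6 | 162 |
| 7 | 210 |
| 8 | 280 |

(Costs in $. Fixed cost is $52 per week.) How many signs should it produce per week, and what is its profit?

y = 7; profit = $214

Profit at each row (π = 68y − TC): y=0: -52; y=1: -26; y=2: 14; y=3: 64; y=4: 112; y=5: 160; y=6: 194; y=7: 214; y=8: 212.
Profit is maximized at y = 7. AVC there is 210/7 = $30 ≤ P, so producing beats shutting down (which would give -$52).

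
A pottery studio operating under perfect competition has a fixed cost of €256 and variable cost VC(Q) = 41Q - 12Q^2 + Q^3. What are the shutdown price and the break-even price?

Shutdown price = €5; break-even price = €41

AVC = 41 - 12Q + Q^2; minimized at Q = 6, giving min AVC = €5. That is the shutdown price.
ATC = 256/Q + 41 - 12Q + Q^2. Setting dATC/dQ = −256/Q^2 − 12 + 2Q = 0 gives Q = 8 (since 2·8^3 − 12·8^2 = 256).
min ATC = 256/8 + 41 − 12·8 + 8^2 = €41. That is the break-even price.
For €5 ≤ P < €41 the firm produces at a loss; below €5 it shuts down.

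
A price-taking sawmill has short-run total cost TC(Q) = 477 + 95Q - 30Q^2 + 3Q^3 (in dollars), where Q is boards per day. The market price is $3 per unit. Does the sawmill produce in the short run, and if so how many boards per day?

Variable cost is VC = 95Q - 30Q^2 + 3Q^3, so AVC = VC/Q = 95 - 30Q + 3Q^2 and MC = dTC/dQ = 95 - 60Q + 9Q^2.
The AVC parabola has its vertex at Q = 30/6 = 5, where AVC = 95 - 30·5 + 3·5^2 = $20.
Since P = $3 < min AVC = $20, price fails to cover variable cost at any output.
Shutting down limits the loss to fixed cost, $477.

Shut down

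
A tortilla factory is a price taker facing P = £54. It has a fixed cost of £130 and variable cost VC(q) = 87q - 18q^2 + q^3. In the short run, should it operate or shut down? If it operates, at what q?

Produce at q = 11

Strip out fixed cost: VC = 87q - 18q^2 + q^3. Then AVC = 87 - 18q + q^2 and MC = 87 - 36q + 3q^2.
The AVC parabola has its vertex at q = 18/2 = 9, where AVC = 87 - 18·9 + 9^2 = £6.
Because £54 ≥ £6, revenue can cover variable cost; the firm operates.
Set P = MC: 54 = 87 - 36q + 3q^2 → 33 - 36q + 3q^2 = 0. The roots are q = 1 and q = 11; the profit-maximizing output is on the rising part of MC, so q* = 11.
Check: AVC at q = 11 is £10 ≤ P, so revenue covers variable cost.
Profit = P·q − TC = 54·11 − 240 = £354.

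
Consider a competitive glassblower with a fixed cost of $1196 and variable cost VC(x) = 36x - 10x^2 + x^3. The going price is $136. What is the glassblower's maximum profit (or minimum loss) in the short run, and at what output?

AVC = 36 - 10x + x^2 has its minimum $11 at x = 5; price $136 clears that bar, so the firm operates.
MC = 36 - 20x + 3x^2. Setting P = MC and taking the root on the rising branch gives x* = 10.
TR = 136·10 = 1360. TC = 1196 + 360 = 1556. Profit = 1360 − 1556 = -$196.
By producing, the firm covers all variable cost plus $1000 of fixed cost; shutting down would lose the full $1196.

Profit = -$196 at x = 10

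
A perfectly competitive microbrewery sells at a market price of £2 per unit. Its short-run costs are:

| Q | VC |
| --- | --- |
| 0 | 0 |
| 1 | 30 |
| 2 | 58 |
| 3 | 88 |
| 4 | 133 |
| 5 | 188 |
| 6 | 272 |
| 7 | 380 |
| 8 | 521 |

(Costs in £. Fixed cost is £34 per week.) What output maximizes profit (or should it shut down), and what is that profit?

Tabulate TR − TC: Q=0: -34; Q=1: -62; Q=2: -88; Q=3: -116; Q=4: -159; Q=5: -212; Q=6: -294; Q=7: -400; Q=8: -539.
Profit is highest at Q = 0. Equivalently, the lowest AVC in the table is 58/2 ≈ £29 at Q = 2, and P = £2 falls below it — price never covers variable cost, so the firm shuts down and loses only its fixed cost.

Q = 0 (shut down); profit = -£34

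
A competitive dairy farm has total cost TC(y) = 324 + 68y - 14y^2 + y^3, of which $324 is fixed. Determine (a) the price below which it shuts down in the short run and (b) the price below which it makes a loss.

Shutdown price = $19; break-even price = $59

Shutdown price = min AVC. AVC = 68 - 14y + y^2, with vertex at y = 7 and minimum $19.
ATC = 324/y + 68 - 14y + y^2. Setting dATC/dy = −324/y^2 − 14 + 2y = 0 gives y = 9 (since 2·9^3 − 14·9^2 = 324).
min ATC = 324/9 + 68 − 14·9 + 9^2 = $59. That is the break-even price.
Between these two prices the firm operates at a loss; above $59 it earns a profit.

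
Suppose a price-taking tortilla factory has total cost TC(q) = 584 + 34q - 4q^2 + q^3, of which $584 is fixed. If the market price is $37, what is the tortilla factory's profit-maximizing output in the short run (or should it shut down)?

From TC, MC = TC'(q) = 34 - 8q + 3q^2 and AVC = VC/q = 34 - 4q + q^2.
AVC is minimized where dAVC/dq = -4 + 2q = 0, at q = 2; min AVC = 34 - 4·2 + 2^2 = $30.
P = $37 exceeds min AVC = $30, so the firm stays open.
P = MC gives -3 - 8q + 3q^2 = 0, with roots -1/3 and 3. Take the larger (rising MC): q* = 3.
Check: AVC at q = 3 is $31 ≤ P, so revenue covers variable cost.
Profit = P·q − TC = 37·3 − 677 = -$566, a loss, but smaller than the $584 fixed cost the firm would lose by shutting down.

Produce at q = 3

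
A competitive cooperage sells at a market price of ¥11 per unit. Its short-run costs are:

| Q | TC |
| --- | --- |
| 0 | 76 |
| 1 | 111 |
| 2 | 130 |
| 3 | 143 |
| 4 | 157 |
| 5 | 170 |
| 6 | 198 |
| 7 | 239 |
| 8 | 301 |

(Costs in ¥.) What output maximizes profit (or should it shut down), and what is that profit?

Q = 0 (shut down); profit = -¥76

Tabulate TR − TC: Q=0: -76; Q=1: -100; Q=2: -108; Q=3: -110; Q=4: -113; Q=5: -115; Q=6: -132; Q=7: -162; Q=8: -213.
Profit is highest at Q = 0. Equivalently, the lowest AVC in the table is 94/5 ≈ ¥18.80 at Q = 5, and P = ¥11 falls below it — price never covers variable cost, so the firm shuts down and loses only its fixed cost.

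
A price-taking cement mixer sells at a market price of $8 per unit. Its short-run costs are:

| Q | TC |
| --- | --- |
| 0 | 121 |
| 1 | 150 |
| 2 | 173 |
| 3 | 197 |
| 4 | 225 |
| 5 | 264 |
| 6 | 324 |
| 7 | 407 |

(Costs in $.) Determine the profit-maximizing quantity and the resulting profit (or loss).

Profit at each row (π = 8Q − TC): Q=0: -121; Q=1: -142; Q=2: -157; Q=3: -173; Q=4: -193; Q=5: -224; Q=6: -276; Q=7: -351.
Profit is highest at Q = 0. Equivalently, the lowest AVC in the table is 76/3 ≈ $25.33 at Q = 3, and P = $8 falls below it — price never covers variable cost, so the firm shuts down and loses only its fixed cost.

Q = 0 (shut down); profit = -$121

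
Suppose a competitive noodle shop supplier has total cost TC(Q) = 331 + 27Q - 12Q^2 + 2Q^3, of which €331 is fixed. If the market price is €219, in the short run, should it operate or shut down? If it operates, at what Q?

Produce at Q = 8

Variable cost is VC = 27Q - 12Q^2 + 2Q^3, so AVC = VC/Q = 27 - 12Q + 2Q^2 and MC = dTC/dQ = 27 - 24Q + 6Q^2.
AVC hits its minimum where MC = AVC, at Q = 3, giving min AVC = 27 - 12·3 + 2·3^2 = €9.
Because €219 ≥ €9, revenue can cover variable cost; the firm operates.
Set P = MC: 219 = 27 - 24Q + 6Q^2 → -192 - 24Q + 6Q^2 = 0. The roots are Q = -4 and Q = 8; the profit-maximizing output is on the rising part of MC, so Q* = 8.
Check: AVC at Q = 8 is €59 ≤ P, so revenue covers variable cost.
Profit = P·Q − TC = 219·8 − 803 = €949.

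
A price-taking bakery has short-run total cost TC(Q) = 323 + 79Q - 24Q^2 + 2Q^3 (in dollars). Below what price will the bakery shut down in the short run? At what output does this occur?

$7 per unit, at Q = 6

Short-run supply begins at min AVC. From VC = 79Q - 24Q^2 + 2Q^3, AVC = 79 - 24Q + 2Q^2.
At the minimum of AVC, MC = AVC. MC = 79 - 48Q + 6Q^2; setting MC = AVC gives 4Q^2 - 24Q = 0, so Q = 6. min AVC = 7.
For P < $7 the firm produces nothing.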